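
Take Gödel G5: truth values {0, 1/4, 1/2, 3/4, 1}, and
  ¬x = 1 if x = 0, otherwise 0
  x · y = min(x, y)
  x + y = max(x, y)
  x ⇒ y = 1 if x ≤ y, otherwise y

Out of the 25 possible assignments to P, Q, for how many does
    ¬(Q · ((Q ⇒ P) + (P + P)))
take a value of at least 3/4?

value 1: 9 assignments (counts)
value 0: 16 assignments
So 9 of the 25 assignments meet the threshold.

9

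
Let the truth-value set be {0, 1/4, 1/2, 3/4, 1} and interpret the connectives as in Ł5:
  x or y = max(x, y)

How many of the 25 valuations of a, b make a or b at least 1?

9

value 1: 9 assignments (counts)
value 3/4: 7 assignments
value 1/2: 5 assignments
value 1/4: 3 assignments
value 0: 1 assignment
So 9 of the 25 assignments meet the threshold.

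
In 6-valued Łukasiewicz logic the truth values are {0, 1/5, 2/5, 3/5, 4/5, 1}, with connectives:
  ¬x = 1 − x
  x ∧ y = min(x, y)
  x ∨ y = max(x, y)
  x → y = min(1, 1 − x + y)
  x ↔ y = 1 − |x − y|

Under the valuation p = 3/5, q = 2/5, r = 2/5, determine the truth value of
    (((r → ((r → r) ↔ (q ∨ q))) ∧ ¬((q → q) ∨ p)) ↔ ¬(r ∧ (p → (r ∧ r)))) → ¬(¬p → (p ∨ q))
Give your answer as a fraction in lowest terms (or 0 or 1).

3/5

r → r = 2/5 → 2/5 = 1
q ∨ q = 2/5 ∨ 2/5 = 2/5
(r → r) ↔ (q ∨ q) = 1 ↔ 2/5 = 2/5
r → ((r → r) ↔ (q ∨ q)) = 2/5 → 2/5 = 1
q → q = 2/5 → 2/5 = 1
(q → q) ∨ p = 1 ∨ 3/5 = 1
¬((q → q) ∨ p) = ¬1 = 0
(r → ((r → r) ↔ (q ∨ q))) ∧ ¬((q → q) ∨ p) = 1 ∧ 0 = 0
r ∧ r = 2/5 ∧ 2/5 = 2/5
p → (r ∧ r) = 3/5 → 2/5 = 4/5
r ∧ (p → (r ∧ r)) = 2/5 ∧ 4/5 = 2/5
¬(r ∧ (p → (r ∧ r))) = ¬2/5 = 3/5
((r → ((r → r) ↔ (q ∨ q))) ∧ ¬((q → q) ∨ p)) ↔ ¬(r ∧ (p → (r ∧ r))) = 0 ↔ 3/5 = 2/5
¬p = ¬3/5 = 2/5
p ∨ q = 3/5 ∨ 2/5 = 3/5
¬p → (p ∨ q) = 2/5 → 3/5 = 1
¬(¬p → (p ∨ q)) = ¬1 = 0
(((r → ((r → r) ↔ (q ∨ q))) ∧ ¬((q → q) ∨ p)) ↔ ¬(r ∧ (p → (r ∧ r)))) → ¬(¬p → (p ∨ q)) = 2/5 → 0 = 3/5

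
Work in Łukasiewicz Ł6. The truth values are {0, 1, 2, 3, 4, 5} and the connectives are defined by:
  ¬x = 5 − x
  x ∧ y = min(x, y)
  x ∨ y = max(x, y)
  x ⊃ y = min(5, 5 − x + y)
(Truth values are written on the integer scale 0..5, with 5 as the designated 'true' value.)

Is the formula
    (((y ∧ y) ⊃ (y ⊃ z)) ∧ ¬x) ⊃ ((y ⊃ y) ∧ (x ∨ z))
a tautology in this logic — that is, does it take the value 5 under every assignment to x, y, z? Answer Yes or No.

Counterexample: take x = 0, y = 0, z = 0.
y ∧ y = 0 ∧ 0 = 0
y ⊃ z = 0 ⊃ 0 = 5
(y ∧ y) ⊃ (y ⊃ z) = 0 ⊃ 5 = 5
¬x = ¬0 = 5
((y ∧ y) ⊃ (y ⊃ z)) ∧ ¬x = 5 ∧ 5 = 5
y ⊃ y = 0 ⊃ 0 = 5
x ∨ z = 0 ∨ 0 = 0
(y ⊃ y) ∧ (x ∨ z) = 5 ∧ 0 = 0
(((y ∧ y) ⊃ (y ⊃ z)) ∧ ¬x) ⊃ ((y ⊃ y) ∧ (x ∨ z)) = 5 ⊃ 0 = 0
This gives 0 ≠ 5.

No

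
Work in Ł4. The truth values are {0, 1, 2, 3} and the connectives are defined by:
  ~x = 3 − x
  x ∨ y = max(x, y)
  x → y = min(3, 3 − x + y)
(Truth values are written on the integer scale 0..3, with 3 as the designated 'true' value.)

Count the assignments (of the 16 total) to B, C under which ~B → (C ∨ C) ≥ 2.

B = 0, C = 0 ↦ 0  <
B = 0, C = 1 ↦ 1  <
B = 0, C = 2 ↦ 2  ≥
B = 0, C = 3 ↦ 3  ≥
B = 1, C = 0 ↦ 1  <
B = 1, C = 1 ↦ 2  ≥
B = 1, C = 2 ↦ 3  ≥
B = 1, C = 3 ↦ 3  ≥
B = 2, C = 0 ↦ 2  ≥
B = 2, C = 1 ↦ 3  ≥
B = 2, C = 2 ↦ 3  ≥
B = 2, C = 3 ↦ 3  ≥
B = 3, C = 0 ↦ 3  ≥
B = 3, C = 1 ↦ 3  ≥
B = 3, C = 2 ↦ 3  ≥
B = 3, C = 3 ↦ 3  ≥
So 13 of the 16 assignments meet the threshold.

13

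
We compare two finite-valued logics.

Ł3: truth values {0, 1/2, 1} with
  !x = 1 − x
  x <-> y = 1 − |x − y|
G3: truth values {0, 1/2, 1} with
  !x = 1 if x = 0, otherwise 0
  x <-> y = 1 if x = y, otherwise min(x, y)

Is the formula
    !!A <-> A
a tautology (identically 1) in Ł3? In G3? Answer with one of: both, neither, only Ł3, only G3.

In Ł3: every assignment gives 1 — tautology.
In G3: at A = 1/2 the value is 1/2 — not a tautology.

only Ł3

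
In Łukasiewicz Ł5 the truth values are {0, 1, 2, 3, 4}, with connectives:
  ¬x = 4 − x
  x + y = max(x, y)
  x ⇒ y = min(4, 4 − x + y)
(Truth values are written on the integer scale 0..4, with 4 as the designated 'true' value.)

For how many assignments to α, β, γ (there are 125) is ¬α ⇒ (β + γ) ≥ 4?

95

value 4: 95 assignments (counts)
value 3: 16 assignments
value 2: 9 assignments
value 1: 4 assignments
value 0: 1 assignment
So 95 of the 125 assignments meet the threshold.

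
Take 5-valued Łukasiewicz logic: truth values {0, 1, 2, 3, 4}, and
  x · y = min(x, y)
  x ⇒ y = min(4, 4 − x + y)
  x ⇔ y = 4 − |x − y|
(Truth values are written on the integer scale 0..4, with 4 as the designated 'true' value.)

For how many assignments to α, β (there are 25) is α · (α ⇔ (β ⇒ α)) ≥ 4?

value 4: 5 assignments (counts)
value 3: 5 assignments
value 2: 5 assignments
value 1: 5 assignments
value 0: 5 assignments
So 5 of the 25 assignments meet the threshold.

5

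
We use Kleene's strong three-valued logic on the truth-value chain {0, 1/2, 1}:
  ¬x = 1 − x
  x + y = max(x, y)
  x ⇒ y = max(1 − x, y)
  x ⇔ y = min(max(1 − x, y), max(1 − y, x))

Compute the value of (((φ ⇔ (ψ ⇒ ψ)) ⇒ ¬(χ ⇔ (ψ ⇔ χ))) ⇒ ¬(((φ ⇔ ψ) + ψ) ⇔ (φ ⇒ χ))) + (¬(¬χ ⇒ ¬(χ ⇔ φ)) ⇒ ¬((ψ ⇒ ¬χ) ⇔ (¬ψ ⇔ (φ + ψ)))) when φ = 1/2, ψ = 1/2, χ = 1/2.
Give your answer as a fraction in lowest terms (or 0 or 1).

ψ ⇒ ψ = 1/2 ⇒ 1/2 = 1/2
φ ⇔ (ψ ⇒ ψ) = 1/2 ⇔ 1/2 = 1/2
ψ ⇔ χ = 1/2 ⇔ 1/2 = 1/2
χ ⇔ (ψ ⇔ χ) = 1/2 ⇔ 1/2 = 1/2
¬(χ ⇔ (ψ ⇔ χ)) = ¬1/2 = 1/2
(φ ⇔ (ψ ⇒ ψ)) ⇒ ¬(χ ⇔ (ψ ⇔ χ)) = 1/2 ⇒ 1/2 = 1/2
φ ⇔ ψ = 1/2 ⇔ 1/2 = 1/2
(φ ⇔ ψ) + ψ = 1/2 + 1/2 = 1/2
φ ⇒ χ = 1/2 ⇒ 1/2 = 1/2
((φ ⇔ ψ) + ψ) ⇔ (φ ⇒ χ) = 1/2 ⇔ 1/2 = 1/2
¬(((φ ⇔ ψ) + ψ) ⇔ (φ ⇒ χ)) = ¬1/2 = 1/2
((φ ⇔ (ψ ⇒ ψ)) ⇒ ¬(χ ⇔ (ψ ⇔ χ))) ⇒ ¬(((φ ⇔ ψ) + ψ) ⇔ (φ ⇒ χ)) = 1/2 ⇒ 1/2 = 1/2
¬χ = ¬1/2 = 1/2
χ ⇔ φ = 1/2 ⇔ 1/2 = 1/2
¬(χ ⇔ φ) = ¬1/2 = 1/2
¬χ ⇒ ¬(χ ⇔ φ) = 1/2 ⇒ 1/2 = 1/2
¬(¬χ ⇒ ¬(χ ⇔ φ)) = ¬1/2 = 1/2
¬χ = ¬1/2 = 1/2
ψ ⇒ ¬χ = 1/2 ⇒ 1/2 = 1/2
¬ψ = ¬1/2 = 1/2
φ + ψ = 1/2 + 1/2 = 1/2
¬ψ ⇔ (φ + ψ) = 1/2 ⇔ 1/2 = 1/2
(ψ ⇒ ¬χ) ⇔ (¬ψ ⇔ (φ + ψ)) = 1/2 ⇔ 1/2 = 1/2
¬((ψ ⇒ ¬χ) ⇔ (¬ψ ⇔ (φ + ψ))) = ¬1/2 = 1/2
¬(¬χ ⇒ ¬(χ ⇔ φ)) ⇒ ¬((ψ ⇒ ¬χ) ⇔ (¬ψ ⇔ (φ + ψ))) = 1/2 ⇒ 1/2 = 1/2
(((φ ⇔ (ψ ⇒ ψ)) ⇒ ¬(χ ⇔ (ψ ⇔ χ))) ⇒ ¬(((φ ⇔ ψ) + ψ) ⇔ (φ ⇒ χ))) + (¬(¬χ ⇒ ¬(χ ⇔ φ)) ⇒ ¬((ψ ⇒ ¬χ) ⇔ (¬ψ ⇔ (φ + ψ)))) = 1/2 + 1/2 = 1/2

1/2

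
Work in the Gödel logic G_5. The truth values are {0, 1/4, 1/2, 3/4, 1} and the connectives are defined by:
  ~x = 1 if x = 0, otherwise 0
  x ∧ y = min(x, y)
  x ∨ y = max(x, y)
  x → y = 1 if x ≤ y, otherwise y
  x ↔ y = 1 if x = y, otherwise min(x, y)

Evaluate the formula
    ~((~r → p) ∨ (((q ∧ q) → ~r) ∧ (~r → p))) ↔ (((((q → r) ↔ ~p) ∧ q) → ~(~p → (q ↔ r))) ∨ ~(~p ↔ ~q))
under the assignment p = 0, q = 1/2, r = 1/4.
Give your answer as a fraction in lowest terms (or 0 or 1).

~r = ~1/4 = 0
~r → p = 0 → 0 = 1
q ∧ q = 1/2 ∧ 1/2 = 1/2
~r = ~1/4 = 0
(q ∧ q) → ~r = 1/2 → 0 = 0
~r = ~1/4 = 0
~r → p = 0 → 0 = 1
((q ∧ q) → ~r) ∧ (~r → p) = 0 ∧ 1 = 0
(~r → p) ∨ (((q ∧ q) → ~r) ∧ (~r → p)) = 1 ∨ 0 = 1
~((~r → p) ∨ (((q ∧ q) → ~r) ∧ (~r → p))) = ~1 = 0
q → r = 1/2 → 1/4 = 1/4
~p = ~0 = 1
(q → r) ↔ ~p = 1/4 ↔ 1 = 1/4
((q → r) ↔ ~p) ∧ q = 1/4 ∧ 1/2 = 1/4
~p = ~0 = 1
q ↔ r = 1/2 ↔ 1/4 = 1/4
~p → (q ↔ r) = 1 → 1/4 = 1/4
~(~p → (q ↔ r)) = ~1/4 = 0
(((q → r) ↔ ~p) ∧ q) → ~(~p → (q ↔ r)) = 1/4 → 0 = 0
~p = ~0 = 1
~q = ~1/2 = 0
~p ↔ ~q = 1 ↔ 0 = 0
~(~p ↔ ~q) = ~0 = 1
((((q → r) ↔ ~p) ∧ q) → ~(~p → (q ↔ r))) ∨ ~(~p ↔ ~q) = 0 ∨ 1 = 1
~((~r → p) ∨ (((q ∧ q) → ~r) ∧ (~r → p))) ↔ (((((q → r) ↔ ~p) ∧ q) → ~(~p → (q ↔ r))) ∨ ~(~p ↔ ~q)) = 0 ↔ 1 = 0

0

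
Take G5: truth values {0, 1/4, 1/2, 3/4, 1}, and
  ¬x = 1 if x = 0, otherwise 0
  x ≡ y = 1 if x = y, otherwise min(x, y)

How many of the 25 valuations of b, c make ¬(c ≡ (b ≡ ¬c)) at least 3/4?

20

value 1: 20 assignments (counts)
value 0: 5 assignments
So 20 of the 25 assignments meet the threshold.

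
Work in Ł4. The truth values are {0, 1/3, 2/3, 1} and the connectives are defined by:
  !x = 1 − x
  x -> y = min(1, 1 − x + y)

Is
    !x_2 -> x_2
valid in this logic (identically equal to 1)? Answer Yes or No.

Counterexample: take x_2 = 0.
!x_2 = !0 = 1
!x_2 -> x_2 = 1 -> 0 = 0
This gives 0 ≠ 1.

No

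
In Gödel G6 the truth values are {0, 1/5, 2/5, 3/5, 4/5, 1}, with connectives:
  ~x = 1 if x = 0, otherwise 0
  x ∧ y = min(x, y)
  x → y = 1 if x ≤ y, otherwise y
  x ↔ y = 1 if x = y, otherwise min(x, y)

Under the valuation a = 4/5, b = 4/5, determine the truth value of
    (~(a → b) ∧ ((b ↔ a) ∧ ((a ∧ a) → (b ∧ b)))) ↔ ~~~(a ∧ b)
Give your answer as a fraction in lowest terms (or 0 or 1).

1

a → b = 4/5 → 4/5 = 1
~(a → b) = ~1 = 0
b ↔ a = 4/5 ↔ 4/5 = 1
a ∧ a = 4/5 ∧ 4/5 = 4/5
b ∧ b = 4/5 ∧ 4/5 = 4/5
(a ∧ a) → (b ∧ b) = 4/5 → 4/5 = 1
(b ↔ a) ∧ ((a ∧ a) → (b ∧ b)) = 1 ∧ 1 = 1
~(a → b) ∧ ((b ↔ a) ∧ ((a ∧ a) → (b ∧ b))) = 0 ∧ 1 = 0
a ∧ b = 4/5 ∧ 4/5 = 4/5
~(a ∧ b) = ~4/5 = 0
~~(a ∧ b) = ~0 = 1
~~~(a ∧ b) = ~1 = 0
(~(a → b) ∧ ((b ↔ a) ∧ ((a ∧ a) → (b ∧ b)))) ↔ ~~~(a ∧ b) = 0 ↔ 0 = 1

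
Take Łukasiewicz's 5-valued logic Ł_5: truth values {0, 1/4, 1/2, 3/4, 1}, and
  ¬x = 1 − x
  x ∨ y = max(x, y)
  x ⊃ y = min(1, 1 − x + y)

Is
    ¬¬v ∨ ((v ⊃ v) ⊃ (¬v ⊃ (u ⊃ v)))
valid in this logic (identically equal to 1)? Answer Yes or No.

No

Counterexample: take u = 1/4, v = 0.
¬v = ¬0 = 1
¬¬v = ¬1 = 0
v ⊃ v = 0 ⊃ 0 = 1
¬v = ¬0 = 1
u ⊃ v = 1/4 ⊃ 0 = 3/4
¬v ⊃ (u ⊃ v) = 1 ⊃ 3/4 = 3/4
(v ⊃ v) ⊃ (¬v ⊃ (u ⊃ v)) = 1 ⊃ 3/4 = 3/4
¬¬v ∨ ((v ⊃ v) ⊃ (¬v ⊃ (u ⊃ v))) = 0 ∨ 3/4 = 3/4
This gives 3/4 ≠ 1.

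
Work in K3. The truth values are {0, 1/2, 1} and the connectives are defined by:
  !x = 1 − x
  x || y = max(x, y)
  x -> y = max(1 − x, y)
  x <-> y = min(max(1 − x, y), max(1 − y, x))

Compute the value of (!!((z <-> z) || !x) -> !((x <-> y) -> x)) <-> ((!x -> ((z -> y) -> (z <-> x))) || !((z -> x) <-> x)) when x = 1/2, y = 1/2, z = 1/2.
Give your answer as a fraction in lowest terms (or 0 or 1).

1/2

z <-> z = 1/2 <-> 1/2 = 1/2
!x = !1/2 = 1/2
(z <-> z) || !x = 1/2 || 1/2 = 1/2
!((z <-> z) || !x) = !1/2 = 1/2
!!((z <-> z) || !x) = !1/2 = 1/2
x <-> y = 1/2 <-> 1/2 = 1/2
(x <-> y) -> x = 1/2 -> 1/2 = 1/2
!((x <-> y) -> x) = !1/2 = 1/2
!!((z <-> z) || !x) -> !((x <-> y) -> x) = 1/2 -> 1/2 = 1/2
!x = !1/2 = 1/2
z -> y = 1/2 -> 1/2 = 1/2
z <-> x = 1/2 <-> 1/2 = 1/2
(z -> y) -> (z <-> x) = 1/2 -> 1/2 = 1/2
!x -> ((z -> y) -> (z <-> x)) = 1/2 -> 1/2 = 1/2
z -> x = 1/2 -> 1/2 = 1/2
(z -> x) <-> x = 1/2 <-> 1/2 = 1/2
!((z -> x) <-> x) = !1/2 = 1/2
(!x -> ((z -> y) -> (z <-> x))) || !((z -> x) <-> x) = 1/2 || 1/2 = 1/2
(!!((z <-> z) || !x) -> !((x <-> y) -> x)) <-> ((!x -> ((z -> y) -> (z <-> x))) || !((z -> x) <-> x)) = 1/2 <-> 1/2 = 1/2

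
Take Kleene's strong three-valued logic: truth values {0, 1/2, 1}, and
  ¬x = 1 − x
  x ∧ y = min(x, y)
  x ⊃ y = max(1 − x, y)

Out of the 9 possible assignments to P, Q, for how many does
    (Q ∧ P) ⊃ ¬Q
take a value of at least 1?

5

P = 0, Q = 0 ↦ 1  ≥
P = 0, Q = 1/2 ↦ 1  ≥
P = 0, Q = 1 ↦ 1  ≥
P = 1/2, Q = 0 ↦ 1  ≥
P = 1/2, Q = 1/2 ↦ 1/2  <
P = 1/2, Q = 1 ↦ 1/2  <
P = 1, Q = 0 ↦ 1  ≥
P = 1, Q = 1/2 ↦ 1/2  <
P = 1, Q = 1 ↦ 0  <
So 5 of the 9 assignments meet the threshold.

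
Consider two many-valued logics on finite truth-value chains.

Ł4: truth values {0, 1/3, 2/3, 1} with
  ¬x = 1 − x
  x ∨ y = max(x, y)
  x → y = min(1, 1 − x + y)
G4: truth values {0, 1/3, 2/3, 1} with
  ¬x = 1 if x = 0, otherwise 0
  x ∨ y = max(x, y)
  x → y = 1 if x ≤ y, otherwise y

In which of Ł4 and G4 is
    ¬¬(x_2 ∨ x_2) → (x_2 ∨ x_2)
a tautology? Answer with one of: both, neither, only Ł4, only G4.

In Ł4: every assignment gives 1 — tautology.
In G4: at x_2 = 1/3 the value is 1/3 — not a tautology.

only Ł4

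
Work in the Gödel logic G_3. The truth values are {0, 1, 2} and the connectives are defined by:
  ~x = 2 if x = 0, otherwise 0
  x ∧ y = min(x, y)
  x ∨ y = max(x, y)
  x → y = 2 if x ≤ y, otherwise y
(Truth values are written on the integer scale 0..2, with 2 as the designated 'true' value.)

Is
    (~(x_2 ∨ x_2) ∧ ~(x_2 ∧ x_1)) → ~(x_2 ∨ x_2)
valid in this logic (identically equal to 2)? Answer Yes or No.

Yes

x_1 = 0, x_2 = 0 ↦ 2
x_1 = 0, x_2 = 1 ↦ 2
x_1 = 0, x_2 = 2 ↦ 2
x_1 = 1, x_2 = 0 ↦ 2
x_1 = 1, x_2 = 1 ↦ 2
x_1 = 1, x_2 = 2 ↦ 2
x_1 = 2, x_2 = 0 ↦ 2
x_1 = 2, x_2 = 1 ↦ 2
x_1 = 2, x_2 = 2 ↦ 2
Every assignment gives a value ≥ 2.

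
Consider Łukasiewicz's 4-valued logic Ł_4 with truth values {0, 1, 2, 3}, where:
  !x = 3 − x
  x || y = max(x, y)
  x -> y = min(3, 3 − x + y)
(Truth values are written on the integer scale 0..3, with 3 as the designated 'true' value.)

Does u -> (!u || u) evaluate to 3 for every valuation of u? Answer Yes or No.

u = 0 ↦ 3
u = 1 ↦ 3
u = 2 ↦ 3
u = 3 ↦ 3
Every assignment gives a value ≥ 3.

Yes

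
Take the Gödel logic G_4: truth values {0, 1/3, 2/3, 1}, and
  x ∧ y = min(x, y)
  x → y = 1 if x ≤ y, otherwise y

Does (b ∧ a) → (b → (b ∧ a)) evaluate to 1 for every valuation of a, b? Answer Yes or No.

Yes

a = 0, b = 0 ↦ 1
a = 0, b = 1/3 ↦ 1
a = 0, b = 2/3 ↦ 1
a = 0, b = 1 ↦ 1
a = 1/3, b = 0 ↦ 1
a = 1/3, b = 1/3 ↦ 1
a = 1/3, b = 2/3 ↦ 1
a = 1/3, b = 1 ↦ 1
a = 2/3, b = 0 ↦ 1
a = 2/3, b = 1/3 ↦ 1
a = 2/3, b = 2/3 ↦ 1
a = 2/3, b = 1 ↦ 1
a = 1, b = 0 ↦ 1
a = 1, b = 1/3 ↦ 1
a = 1, b = 2/3 ↦ 1
a = 1, b = 1 ↦ 1
Every assignment gives a value ≥ 1.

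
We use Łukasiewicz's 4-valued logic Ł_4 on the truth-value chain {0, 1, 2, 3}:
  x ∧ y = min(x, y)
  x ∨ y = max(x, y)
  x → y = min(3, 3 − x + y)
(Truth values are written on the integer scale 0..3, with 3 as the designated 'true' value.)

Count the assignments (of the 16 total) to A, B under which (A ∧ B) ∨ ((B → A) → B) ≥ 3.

6

A = 0, B = 0 ↦ 0  <
A = 0, B = 1 ↦ 2  <
A = 0, B = 2 ↦ 3  ≥
A = 0, B = 3 ↦ 3  ≥
A = 1, B = 0 ↦ 0  <
A = 1, B = 1 ↦ 1  <
A = 1, B = 2 ↦ 3  ≥
A = 1, B = 3 ↦ 3  ≥
A = 2, B = 0 ↦ 0  <
A = 2, B = 1 ↦ 1  <
A = 2, B = 2 ↦ 2  <
A = 2, B = 3 ↦ 3  ≥
A = 3, B = 0 ↦ 0  <
A = 3, B = 1 ↦ 1  <
A = 3, B = 2 ↦ 2  <
A = 3, B = 3 ↦ 3  ≥
So 6 of the 16 assignments meet the threshold.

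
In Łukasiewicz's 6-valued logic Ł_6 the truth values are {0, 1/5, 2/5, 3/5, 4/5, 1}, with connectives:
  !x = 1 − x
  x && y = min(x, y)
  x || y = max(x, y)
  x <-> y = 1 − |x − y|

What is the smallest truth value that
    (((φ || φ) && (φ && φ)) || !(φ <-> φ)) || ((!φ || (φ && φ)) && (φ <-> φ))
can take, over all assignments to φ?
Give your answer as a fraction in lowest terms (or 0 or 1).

Take φ = 2/5:
φ || φ = 2/5 || 2/5 = 2/5
φ && φ = 2/5 && 2/5 = 2/5
(φ || φ) && (φ && φ) = 2/5 && 2/5 = 2/5
φ <-> φ = 2/5 <-> 2/5 = 1
!(φ <-> φ) = !1 = 0
((φ || φ) && (φ && φ)) || !(φ <-> φ) = 2/5 || 0 = 2/5
!φ = !2/5 = 3/5
φ && φ = 2/5 && 2/5 = 2/5
!φ || (φ && φ) = 3/5 || 2/5 = 3/5
φ <-> φ = 2/5 <-> 2/5 = 1
(!φ || (φ && φ)) && (φ <-> φ) = 3/5 && 1 = 3/5
(((φ || φ) && (φ && φ)) || !(φ <-> φ)) || ((!φ || (φ && φ)) && (φ <-> φ)) = 2/5 || 3/5 = 3/5
No assignment yields a value below 3/5, so this is the minimum.

3/5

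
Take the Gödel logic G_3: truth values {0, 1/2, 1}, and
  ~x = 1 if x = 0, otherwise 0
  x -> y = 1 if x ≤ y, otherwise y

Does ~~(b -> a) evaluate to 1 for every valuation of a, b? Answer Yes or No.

No

Counterexample: take a = 0, b = 1/2.
b -> a = 1/2 -> 0 = 0
~(b -> a) = ~0 = 1
~~(b -> a) = ~1 = 0
This gives 0 ≠ 1.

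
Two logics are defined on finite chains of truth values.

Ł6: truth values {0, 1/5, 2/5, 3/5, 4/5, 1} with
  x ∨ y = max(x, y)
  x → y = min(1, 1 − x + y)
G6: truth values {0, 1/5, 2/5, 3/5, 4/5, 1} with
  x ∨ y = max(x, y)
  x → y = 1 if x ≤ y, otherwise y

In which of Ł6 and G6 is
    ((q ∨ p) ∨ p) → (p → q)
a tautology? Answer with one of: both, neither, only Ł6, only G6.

In Ł6: at p = 3/5, q = 0 the value is 4/5 — not a tautology.
In G6: at p = 1/5, q = 0 the value is 0 — not a tautology.

neither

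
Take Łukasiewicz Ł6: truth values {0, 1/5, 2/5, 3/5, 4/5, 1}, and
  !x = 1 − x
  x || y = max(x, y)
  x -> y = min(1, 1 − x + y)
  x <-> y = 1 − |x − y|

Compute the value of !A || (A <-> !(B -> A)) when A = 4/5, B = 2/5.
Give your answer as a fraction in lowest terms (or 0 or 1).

1/5

!A = !4/5 = 1/5
B -> A = 2/5 -> 4/5 = 1
!(B -> A) = !1 = 0
A <-> !(B -> A) = 4/5 <-> 0 = 1/5
!A || (A <-> !(B -> A)) = 1/5 || 1/5 = 1/5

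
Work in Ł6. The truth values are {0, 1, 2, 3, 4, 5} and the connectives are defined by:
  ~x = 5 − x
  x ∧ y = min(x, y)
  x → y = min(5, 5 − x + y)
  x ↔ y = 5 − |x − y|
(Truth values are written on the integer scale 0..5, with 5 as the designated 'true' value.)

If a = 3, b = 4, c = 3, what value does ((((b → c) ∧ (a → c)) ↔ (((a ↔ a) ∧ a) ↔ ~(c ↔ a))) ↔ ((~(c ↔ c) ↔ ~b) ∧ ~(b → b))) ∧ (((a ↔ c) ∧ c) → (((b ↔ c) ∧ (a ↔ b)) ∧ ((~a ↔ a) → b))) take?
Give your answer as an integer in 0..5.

b → c = 4 → 3 = 4
a → c = 3 → 3 = 5
(b → c) ∧ (a → c) = 4 ∧ 5 = 4
a ↔ a = 3 ↔ 3 = 5
(a ↔ a) ∧ a = 5 ∧ 3 = 3
c ↔ a = 3 ↔ 3 = 5
~(c ↔ a) = ~5 = 0
((a ↔ a) ∧ a) ↔ ~(c ↔ a) = 3 ↔ 0 = 2
((b → c) ∧ (a → c)) ↔ (((a ↔ a) ∧ a) ↔ ~(c ↔ a)) = 4 ↔ 2 = 3
c ↔ c = 3 ↔ 3 = 5
~(c ↔ c) = ~5 = 0
~b = ~4 = 1
~(c ↔ c) ↔ ~b = 0 ↔ 1 = 4
b → b = 4 → 4 = 5
~(b → b) = ~5 = 0
(~(c ↔ c) ↔ ~b) ∧ ~(b → b) = 4 ∧ 0 = 0
(((b → c) ∧ (a → c)) ↔ (((a ↔ a) ∧ a) ↔ ~(c ↔ a))) ↔ ((~(c ↔ c) ↔ ~b) ∧ ~(b → b)) = 3 ↔ 0 = 2
a ↔ c = 3 ↔ 3 = 5
(a ↔ c) ∧ c = 5 ∧ 3 = 3
b ↔ c = 4 ↔ 3 = 4
a ↔ b = 3 ↔ 4 = 4
(b ↔ c) ∧ (a ↔ b) = 4 ∧ 4 = 4
~a = ~3 = 2
~a ↔ a = 2 ↔ 3 = 4
(~a ↔ a) → b = 4 → 4 = 5
((b ↔ c) ∧ (a ↔ b)) ∧ ((~a ↔ a) → b) = 4 ∧ 5 = 4
((a ↔ c) ∧ c) → (((b ↔ c) ∧ (a ↔ b)) ∧ ((~a ↔ a) → b)) = 3 → 4 = 5
((((b → c) ∧ (a → c)) ↔ (((a ↔ a) ∧ a) ↔ ~(c ↔ a))) ↔ ((~(c ↔ c) ↔ ~b) ∧ ~(b → b))) ∧ (((a ↔ c) ∧ c) → (((b ↔ c) ∧ (a ↔ b)) ∧ ((~a ↔ a) → b))) = 2 ∧ 5 = 2

2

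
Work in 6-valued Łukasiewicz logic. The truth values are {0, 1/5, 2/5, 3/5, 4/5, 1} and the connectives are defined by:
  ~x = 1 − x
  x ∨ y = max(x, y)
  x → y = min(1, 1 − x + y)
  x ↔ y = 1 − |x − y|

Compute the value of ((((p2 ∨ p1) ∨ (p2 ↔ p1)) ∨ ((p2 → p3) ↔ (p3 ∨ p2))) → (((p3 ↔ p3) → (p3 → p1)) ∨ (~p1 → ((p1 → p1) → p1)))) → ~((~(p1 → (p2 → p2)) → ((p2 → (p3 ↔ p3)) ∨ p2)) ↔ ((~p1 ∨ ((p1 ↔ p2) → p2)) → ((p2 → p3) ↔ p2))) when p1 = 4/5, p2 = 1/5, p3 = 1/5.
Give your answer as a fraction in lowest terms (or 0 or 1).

p2 ∨ p1 = 1/5 ∨ 4/5 = 4/5
p2 ↔ p1 = 1/5 ↔ 4/5 = 2/5
(p2 ∨ p1) ∨ (p2 ↔ p1) = 4/5 ∨ 2/5 = 4/5
p2 → p3 = 1/5 → 1/5 = 1
p3 ∨ p2 = 1/5 ∨ 1/5 = 1/5
(p2 → p3) ↔ (p3 ∨ p2) = 1 ↔ 1/5 = 1/5
((p2 ∨ p1) ∨ (p2 ↔ p1)) ∨ ((p2 → p3) ↔ (p3 ∨ p2)) = 4/5 ∨ 1/5 = 4/5
p3 ↔ p3 = 1/5 ↔ 1/5 = 1
p3 → p1 = 1/5 → 4/5 = 1
(p3 ↔ p3) → (p3 → p1) = 1 → 1 = 1
~p1 = ~4/5 = 1/5
p1 → p1 = 4/5 → 4/5 = 1
(p1 → p1) → p1 = 1 → 4/5 = 4/5
~p1 → ((p1 → p1) → p1) = 1/5 → 4/5 = 1
((p3 ↔ p3) → (p3 → p1)) ∨ (~p1 → ((p1 → p1) → p1)) = 1 ∨ 1 = 1
(((p2 ∨ p1) ∨ (p2 ↔ p1)) ∨ ((p2 → p3) ↔ (p3 ∨ p2))) → (((p3 ↔ p3) → (p3 → p1)) ∨ (~p1 → ((p1 → p1) → p1))) = 4/5 → 1 = 1
p2 → p2 = 1/5 → 1/5 = 1
p1 → (p2 → p2) = 4/5 → 1 = 1
~(p1 → (p2 → p2)) = ~1 = 0
p3 ↔ p3 = 1/5 ↔ 1/5 = 1
p2 → (p3 ↔ p3) = 1/5 → 1 = 1
(p2 → (p3 ↔ p3)) ∨ p2 = 1 ∨ 1/5 = 1
~(p1 → (p2 → p2)) → ((p2 → (p3 ↔ p3)) ∨ p2) = 0 → 1 = 1
~p1 = ~4/5 = 1/5
p1 ↔ p2 = 4/5 ↔ 1/5 = 2/5
(p1 ↔ p2) → p2 = 2/5 → 1/5 = 4/5
~p1 ∨ ((p1 ↔ p2) → p2) = 1/5 ∨ 4/5 = 4/5
p2 → p3 = 1/5 → 1/5 = 1
(p2 → p3) ↔ p2 = 1 ↔ 1/5 = 1/5
(~p1 ∨ ((p1 ↔ p2) → p2)) → ((p2 → p3) ↔ p2) = 4/5 → 1/5 = 2/5
(~(p1 → (p2 → p2)) → ((p2 → (p3 ↔ p3)) ∨ p2)) ↔ ((~p1 ∨ ((p1 ↔ p2) → p2)) → ((p2 → p3) ↔ p2)) = 1 ↔ 2/5 = 2/5
~((~(p1 → (p2 → p2)) → ((p2 → (p3 ↔ p3)) ∨ p2)) ↔ ((~p1 ∨ ((p1 ↔ p2) → p2)) → ((p2 → p3) ↔ p2))) = ~2/5 = 3/5
((((p2 ∨ p1) ∨ (p2 ↔ p1)) ∨ ((p2 → p3) ↔ (p3 ∨ p2))) → (((p3 ↔ p3) → (p3 → p1)) ∨ (~p1 → ((p1 → p1) → p1)))) → ~((~(p1 → (p2 → p2)) → ((p2 → (p3 ↔ p3)) ∨ p2)) ↔ ((~p1 ∨ ((p1 ↔ p2) → p2)) → ((p2 → p3) ↔ p2))) = 1 → 3/5 = 3/5

3/5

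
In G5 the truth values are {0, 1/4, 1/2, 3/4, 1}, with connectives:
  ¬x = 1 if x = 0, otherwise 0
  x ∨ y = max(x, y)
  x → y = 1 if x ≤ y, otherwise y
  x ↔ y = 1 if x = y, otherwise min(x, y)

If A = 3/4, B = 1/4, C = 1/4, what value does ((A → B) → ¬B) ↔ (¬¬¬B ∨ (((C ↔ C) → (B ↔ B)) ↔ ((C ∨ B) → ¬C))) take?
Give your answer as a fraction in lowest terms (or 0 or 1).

A → B = 3/4 → 1/4 = 1/4
¬B = ¬1/4 = 0
(A → B) → ¬B = 1/4 → 0 = 0
¬B = ¬1/4 = 0
¬¬B = ¬0 = 1
¬¬¬B = ¬1 = 0
C ↔ C = 1/4 ↔ 1/4 = 1
B ↔ B = 1/4 ↔ 1/4 = 1
(C ↔ C) → (B ↔ B) = 1 → 1 = 1
C ∨ B = 1/4 ∨ 1/4 = 1/4
¬C = ¬1/4 = 0
(C ∨ B) → ¬C = 1/4 → 0 = 0
((C ↔ C) → (B ↔ B)) ↔ ((C ∨ B) → ¬C) = 1 ↔ 0 = 0
¬¬¬B ∨ (((C ↔ C) → (B ↔ B)) ↔ ((C ∨ B) → ¬C)) = 0 ∨ 0 = 0
((A → B) → ¬B) ↔ (¬¬¬B ∨ (((C ↔ C) → (B ↔ B)) ↔ ((C ∨ B) → ¬C))) = 0 ↔ 0 = 1

1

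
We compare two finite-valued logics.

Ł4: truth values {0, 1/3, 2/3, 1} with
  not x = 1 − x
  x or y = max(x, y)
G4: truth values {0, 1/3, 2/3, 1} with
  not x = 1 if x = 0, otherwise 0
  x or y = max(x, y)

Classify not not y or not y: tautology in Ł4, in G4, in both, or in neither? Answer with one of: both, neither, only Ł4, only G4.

In Ł4: at y = 1/3 the value is 2/3 — not a tautology.
In G4: every assignment gives 1 — tautology.

only G4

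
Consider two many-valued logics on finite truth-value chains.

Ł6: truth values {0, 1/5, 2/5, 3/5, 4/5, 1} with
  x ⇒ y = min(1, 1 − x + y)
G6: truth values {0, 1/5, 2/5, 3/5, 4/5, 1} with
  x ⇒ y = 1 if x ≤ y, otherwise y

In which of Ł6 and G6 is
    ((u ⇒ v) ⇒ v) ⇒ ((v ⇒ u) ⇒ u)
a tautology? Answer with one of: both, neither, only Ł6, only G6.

only Ł6

In Ł6: every assignment gives 1 — tautology.
In G6: at u = 1/5, v = 0 the value is 1/5 — not a tautology.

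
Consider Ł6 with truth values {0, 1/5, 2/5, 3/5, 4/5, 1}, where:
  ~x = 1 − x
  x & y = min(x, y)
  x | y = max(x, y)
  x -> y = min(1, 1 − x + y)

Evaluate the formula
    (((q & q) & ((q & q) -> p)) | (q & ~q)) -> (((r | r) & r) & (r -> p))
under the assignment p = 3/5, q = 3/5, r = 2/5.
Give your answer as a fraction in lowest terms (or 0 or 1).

q & q = 3/5 & 3/5 = 3/5
q & q = 3/5 & 3/5 = 3/5
(q & q) -> p = 3/5 -> 3/5 = 1
(q & q) & ((q & q) -> p) = 3/5 & 1 = 3/5
~q = ~3/5 = 2/5
q & ~q = 3/5 & 2/5 = 2/5
((q & q) & ((q & q) -> p)) | (q & ~q) = 3/5 | 2/5 = 3/5
r | r = 2/5 | 2/5 = 2/5
(r | r) & r = 2/5 & 2/5 = 2/5
r -> p = 2/5 -> 3/5 = 1
((r | r) & r) & (r -> p) = 2/5 & 1 = 2/5
(((q & q) & ((q & q) -> p)) | (q & ~q)) -> (((r | r) & r) & (r -> p)) = 3/5 -> 2/5 = 4/5

4/5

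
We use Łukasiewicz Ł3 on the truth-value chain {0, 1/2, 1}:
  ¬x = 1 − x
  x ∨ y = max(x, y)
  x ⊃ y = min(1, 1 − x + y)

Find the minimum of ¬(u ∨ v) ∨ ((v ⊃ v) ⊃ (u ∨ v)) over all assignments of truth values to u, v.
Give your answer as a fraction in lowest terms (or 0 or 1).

1/2

Take u = 0, v = 1/2:
u ∨ v = 0 ∨ 1/2 = 1/2
¬(u ∨ v) = ¬1/2 = 1/2
v ⊃ v = 1/2 ⊃ 1/2 = 1
u ∨ v = 0 ∨ 1/2 = 1/2
(v ⊃ v) ⊃ (u ∨ v) = 1 ⊃ 1/2 = 1/2
¬(u ∨ v) ∨ ((v ⊃ v) ⊃ (u ∨ v)) = 1/2 ∨ 1/2 = 1/2
No assignment yields a value below 1/2, so this is the minimum.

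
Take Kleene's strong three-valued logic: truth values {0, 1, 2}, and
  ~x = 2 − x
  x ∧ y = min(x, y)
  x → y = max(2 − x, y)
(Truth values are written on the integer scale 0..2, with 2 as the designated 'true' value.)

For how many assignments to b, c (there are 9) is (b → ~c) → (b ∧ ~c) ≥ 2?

b = 0, c = 0 ↦ 0  <
b = 0, c = 1 ↦ 0  <
b = 0, c = 2 ↦ 0  <
b = 1, c = 0 ↦ 1  <
b = 1, c = 1 ↦ 1  <
b = 1, c = 2 ↦ 1  <
b = 2, c = 0 ↦ 2  ≥
b = 2, c = 1 ↦ 1  <
b = 2, c = 2 ↦ 2  ≥
So 2 of the 9 assignments meet the threshold.

2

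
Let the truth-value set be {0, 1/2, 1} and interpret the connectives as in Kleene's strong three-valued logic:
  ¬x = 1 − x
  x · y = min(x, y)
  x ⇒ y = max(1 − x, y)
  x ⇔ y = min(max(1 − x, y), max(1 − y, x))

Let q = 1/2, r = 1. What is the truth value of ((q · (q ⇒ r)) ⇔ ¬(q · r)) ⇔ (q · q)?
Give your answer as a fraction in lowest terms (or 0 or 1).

q ⇒ r = 1/2 ⇒ 1 = 1
q · (q ⇒ r) = 1/2 · 1 = 1/2
q · r = 1/2 · 1 = 1/2
¬(q · r) = ¬1/2 = 1/2
(q · (q ⇒ r)) ⇔ ¬(q · r) = 1/2 ⇔ 1/2 = 1/2
q · q = 1/2 · 1/2 = 1/2
((q · (q ⇒ r)) ⇔ ¬(q · r)) ⇔ (q · q) = 1/2 ⇔ 1/2 = 1/2

1/2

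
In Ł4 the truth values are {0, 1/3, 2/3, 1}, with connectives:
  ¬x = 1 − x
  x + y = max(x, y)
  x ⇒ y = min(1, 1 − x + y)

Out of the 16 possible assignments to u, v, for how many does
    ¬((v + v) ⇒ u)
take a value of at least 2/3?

u = 0, v = 0 ↦ 0  <
u = 0, v = 1/3 ↦ 1/3  <
u = 0, v = 2/3 ↦ 2/3  ≥
u = 0, v = 1 ↦ 1  ≥
u = 1/3, v = 0 ↦ 0  <
u = 1/3, v = 1/3 ↦ 0  <
u = 1/3, v = 2/3 ↦ 1/3  <
u = 1/3, v = 1 ↦ 2/3  ≥
u = 2/3, v = 0 ↦ 0  <
u = 2/3, v = 1/3 ↦ 0  <
u = 2/3, v = 2/3 ↦ 0  <
u = 2/3, v = 1 ↦ 1/3  <
u = 1, v = 0 ↦ 0  <
u = 1, v = 1/3 ↦ 0  <
u = 1, v = 2/3 ↦ 0  <
u = 1, v = 1 ↦ 0  <
So 3 of the 16 assignments meet the threshold.

3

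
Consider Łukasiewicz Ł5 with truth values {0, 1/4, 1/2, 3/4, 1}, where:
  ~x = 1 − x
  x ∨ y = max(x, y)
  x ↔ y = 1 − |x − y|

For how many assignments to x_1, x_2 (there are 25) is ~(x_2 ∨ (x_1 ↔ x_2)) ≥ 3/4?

3

value 1: 1 assignment (counts)
value 3/4: 2 assignments (counts)
value 1/2: 4 assignments
value 1/4: 9 assignments
value 0: 9 assignments
So 3 of the 25 assignments meet the threshold.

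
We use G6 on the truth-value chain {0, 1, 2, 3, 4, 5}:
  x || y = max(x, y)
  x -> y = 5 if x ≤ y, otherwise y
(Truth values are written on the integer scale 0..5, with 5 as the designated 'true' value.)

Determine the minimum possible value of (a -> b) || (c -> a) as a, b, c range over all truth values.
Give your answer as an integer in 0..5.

1

Take a = 1, b = 0, c = 2:
a -> b = 1 -> 0 = 0
c -> a = 2 -> 1 = 1
(a -> b) || (c -> a) = 0 || 1 = 1
No assignment yields a value below 1, so this is the minimum.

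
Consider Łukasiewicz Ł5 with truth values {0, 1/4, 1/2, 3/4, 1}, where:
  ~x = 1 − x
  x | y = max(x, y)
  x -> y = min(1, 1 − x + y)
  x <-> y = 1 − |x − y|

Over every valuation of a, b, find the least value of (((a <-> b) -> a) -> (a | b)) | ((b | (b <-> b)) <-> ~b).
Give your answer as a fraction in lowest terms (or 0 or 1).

3/4

Take a = 1/2, b = 1/4:
a <-> b = 1/2 <-> 1/4 = 3/4
(a <-> b) -> a = 3/4 -> 1/2 = 3/4
a | b = 1/2 | 1/4 = 1/2
((a <-> b) -> a) -> (a | b) = 3/4 -> 1/2 = 3/4
b <-> b = 1/4 <-> 1/4 = 1
b | (b <-> b) = 1/4 | 1 = 1
~b = ~1/4 = 3/4
(b | (b <-> b)) <-> ~b = 1 <-> 3/4 = 3/4
(((a <-> b) -> a) -> (a | b)) | ((b | (b <-> b)) <-> ~b) = 3/4 | 3/4 = 3/4
No assignment yields a value below 3/4, so this is the minimum.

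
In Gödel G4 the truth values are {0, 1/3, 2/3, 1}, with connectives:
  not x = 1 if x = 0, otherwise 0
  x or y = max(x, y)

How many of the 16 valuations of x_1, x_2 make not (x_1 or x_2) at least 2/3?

x_1 = 0, x_2 = 0 ↦ 1  ≥
x_1 = 0, x_2 = 1/3 ↦ 0  <
x_1 = 0, x_2 = 2/3 ↦ 0  <
x_1 = 0, x_2 = 1 ↦ 0  <
x_1 = 1/3, x_2 = 0 ↦ 0  <
x_1 = 1/3, x_2 = 1/3 ↦ 0  <
x_1 = 1/3, x_2 = 2/3 ↦ 0  <
x_1 = 1/3, x_2 = 1 ↦ 0  <
x_1 = 2/3, x_2 = 0 ↦ 0  <
x_1 = 2/3, x_2 = 1/3 ↦ 0  <
x_1 = 2/3, x_2 = 2/3 ↦ 0  <
x_1 = 2/3, x_2 = 1 ↦ 0  <
x_1 = 1, x_2 = 0 ↦ 0  <
x_1 = 1, x_2 = 1/3 ↦ 0  <
x_1 = 1, x_2 = 2/3 ↦ 0  <
x_1 = 1, x_2 = 1 ↦ 0  <
So 1 of the 16 assignments meets the threshold.

1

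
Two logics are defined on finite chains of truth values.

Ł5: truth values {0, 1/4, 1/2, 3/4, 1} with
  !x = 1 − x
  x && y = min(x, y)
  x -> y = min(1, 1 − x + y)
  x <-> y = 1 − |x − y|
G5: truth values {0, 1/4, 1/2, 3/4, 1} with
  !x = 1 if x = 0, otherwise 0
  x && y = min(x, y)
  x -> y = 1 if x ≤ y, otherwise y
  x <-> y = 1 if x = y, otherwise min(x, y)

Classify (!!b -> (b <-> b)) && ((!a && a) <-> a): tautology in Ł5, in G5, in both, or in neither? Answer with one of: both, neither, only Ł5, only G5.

In Ł5: at a = 3/4, b = 0 the value is 1/2 — not a tautology.
In G5: at a = 1/4, b = 0 the value is 0 — not a tautology.

neither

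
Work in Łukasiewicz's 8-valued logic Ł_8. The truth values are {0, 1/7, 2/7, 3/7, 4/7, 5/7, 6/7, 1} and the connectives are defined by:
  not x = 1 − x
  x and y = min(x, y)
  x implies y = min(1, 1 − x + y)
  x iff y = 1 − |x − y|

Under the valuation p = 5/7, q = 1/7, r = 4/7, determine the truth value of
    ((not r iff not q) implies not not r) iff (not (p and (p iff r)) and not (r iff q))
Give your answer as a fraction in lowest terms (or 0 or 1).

2/7

not r = not 4/7 = 3/7
not q = not 1/7 = 6/7
not r iff not q = 3/7 iff 6/7 = 4/7
not r = not 4/7 = 3/7
not not r = not 3/7 = 4/7
(not r iff not q) implies not not r = 4/7 implies 4/7 = 1
p iff r = 5/7 iff 4/7 = 6/7
p and (p iff r) = 5/7 and 6/7 = 5/7
not (p and (p iff r)) = not 5/7 = 2/7
r iff q = 4/7 iff 1/7 = 4/7
not (r iff q) = not 4/7 = 3/7
not (p and (p iff r)) and not (r iff q) = 2/7 and 3/7 = 2/7
((not r iff not q) implies not not r) iff (not (p and (p iff r)) and not (r iff q)) = 1 iff 2/7 = 2/7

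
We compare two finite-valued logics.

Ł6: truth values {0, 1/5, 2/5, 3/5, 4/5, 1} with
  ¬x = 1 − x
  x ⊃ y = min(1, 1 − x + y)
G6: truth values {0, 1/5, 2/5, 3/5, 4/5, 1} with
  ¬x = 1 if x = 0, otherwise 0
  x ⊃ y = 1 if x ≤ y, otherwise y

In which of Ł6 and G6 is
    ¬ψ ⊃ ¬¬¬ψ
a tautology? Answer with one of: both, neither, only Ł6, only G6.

both

In Ł6: every assignment gives 1 — tautology.
In G6: every assignment gives 1 — tautology.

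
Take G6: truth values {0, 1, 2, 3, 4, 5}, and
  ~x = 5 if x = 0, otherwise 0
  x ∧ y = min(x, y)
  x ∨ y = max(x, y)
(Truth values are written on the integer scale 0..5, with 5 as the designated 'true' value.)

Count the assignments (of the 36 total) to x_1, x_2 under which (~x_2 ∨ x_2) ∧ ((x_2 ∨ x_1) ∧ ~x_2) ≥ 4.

2

value 5: 1 assignment (counts)
value 4: 1 assignment (counts)
value 3: 1 assignment
value 2: 1 assignment
value 1: 1 assignment
value 0: 31 assignments
So 2 of the 36 assignments meet the threshold.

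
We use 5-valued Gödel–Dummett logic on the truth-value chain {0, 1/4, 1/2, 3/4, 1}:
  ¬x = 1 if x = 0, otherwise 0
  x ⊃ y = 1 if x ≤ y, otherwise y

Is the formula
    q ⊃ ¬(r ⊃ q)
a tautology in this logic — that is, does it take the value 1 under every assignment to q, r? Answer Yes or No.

Counterexample: take q = 1/4, r = 0.
r ⊃ q = 0 ⊃ 1/4 = 1
¬(r ⊃ q) = ¬1 = 0
q ⊃ ¬(r ⊃ q) = 1/4 ⊃ 0 = 0
This gives 0 ≠ 1.

No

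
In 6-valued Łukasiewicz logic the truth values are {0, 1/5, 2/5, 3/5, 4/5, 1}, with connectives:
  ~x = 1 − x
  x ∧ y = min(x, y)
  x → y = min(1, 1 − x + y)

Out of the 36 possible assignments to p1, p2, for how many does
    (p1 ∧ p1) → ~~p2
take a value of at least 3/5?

value 1: 21 assignments (counts)
value 4/5: 5 assignments (counts)
value 3/5: 4 assignments (counts)
value 2/5: 3 assignments
value 1/5: 2 assignments
value 0: 1 assignment
So 30 of the 36 assignments meet the threshold.

30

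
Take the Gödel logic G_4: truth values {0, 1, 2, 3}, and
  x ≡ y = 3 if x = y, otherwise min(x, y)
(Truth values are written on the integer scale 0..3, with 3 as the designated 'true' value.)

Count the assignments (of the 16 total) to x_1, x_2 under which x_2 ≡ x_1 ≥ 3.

x_1 = 0, x_2 = 0 ↦ 3  ≥
x_1 = 0, x_2 = 1 ↦ 0  <
x_1 = 0, x_2 = 2 ↦ 0  <
x_1 = 0, x_2 = 3 ↦ 0  <
x_1 = 1, x_2 = 0 ↦ 0  <
x_1 = 1, x_2 = 1 ↦ 3  ≥
x_1 = 1, x_2 = 2 ↦ 1  <
x_1 = 1, x_2 = 3 ↦ 1  <
x_1 = 2, x_2 = 0 ↦ 0  <
x_1 = 2, x_2 = 1 ↦ 1  <
x_1 = 2, x_2 = 2 ↦ 3  ≥
x_1 = 2, x_2 = 3 ↦ 2  <
x_1 = 3, x_2 = 0 ↦ 0  <
x_1 = 3, x_2 = 1 ↦ 1  <
x_1 = 3, x_2 = 2 ↦ 2  <
x_1 = 3, x_2 = 3 ↦ 3  ≥
So 4 of the 16 assignments meet the threshold.

4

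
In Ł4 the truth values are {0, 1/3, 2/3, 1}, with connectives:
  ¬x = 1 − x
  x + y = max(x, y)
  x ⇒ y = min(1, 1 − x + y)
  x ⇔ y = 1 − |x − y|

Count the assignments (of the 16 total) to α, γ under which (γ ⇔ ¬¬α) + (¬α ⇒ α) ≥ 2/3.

α = 0, γ = 0 ↦ 1  ≥
α = 0, γ = 1/3 ↦ 2/3  ≥
α = 0, γ = 2/3 ↦ 1/3  <
α = 0, γ = 1 ↦ 0  <
α = 1/3, γ = 0 ↦ 2/3  ≥
α = 1/3, γ = 1/3 ↦ 1  ≥
α = 1/3, γ = 2/3 ↦ 2/3  ≥
α = 1/3, γ = 1 ↦ 2/3  ≥
α = 2/3, γ = 0 ↦ 1  ≥
α = 2/3, γ = 1/3 ↦ 1  ≥
α = 2/3, γ = 2/3 ↦ 1  ≥
α = 2/3, γ = 1 ↦ 1  ≥
α = 1, γ = 0 ↦ 1  ≥
α = 1, γ = 1/3 ↦ 1  ≥
α = 1, γ = 2/3 ↦ 1  ≥
α = 1, γ = 1 ↦ 1  ≥
So 14 of the 16 assignments meet the threshold.

14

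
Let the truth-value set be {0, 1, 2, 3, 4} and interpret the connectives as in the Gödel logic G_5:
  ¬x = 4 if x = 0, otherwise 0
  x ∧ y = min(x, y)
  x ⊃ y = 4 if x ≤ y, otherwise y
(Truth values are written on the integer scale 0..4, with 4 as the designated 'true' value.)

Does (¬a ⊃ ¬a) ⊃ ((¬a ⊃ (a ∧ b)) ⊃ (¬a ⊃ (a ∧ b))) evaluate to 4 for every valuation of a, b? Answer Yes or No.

Yes

At a = 2, b = 4, for instance:
¬a = ¬2 = 0
¬a = ¬2 = 0
¬a ⊃ ¬a = 0 ⊃ 0 = 4
a ∧ b = 2 ∧ 4 = 2
¬a ⊃ (a ∧ b) = 0 ⊃ 2 = 4
¬a ⊃ (a ∧ b) = 0 ⊃ 2 = 4
(¬a ⊃ (a ∧ b)) ⊃ (¬a ⊃ (a ∧ b)) = 4 ⊃ 4 = 4
(¬a ⊃ ¬a) ⊃ ((¬a ⊃ (a ∧ b)) ⊃ (¬a ⊃ (a ∧ b))) = 4 ⊃ 4 = 4
and checking the remaining 24 assignments likewise gives ≥ 4 in every case.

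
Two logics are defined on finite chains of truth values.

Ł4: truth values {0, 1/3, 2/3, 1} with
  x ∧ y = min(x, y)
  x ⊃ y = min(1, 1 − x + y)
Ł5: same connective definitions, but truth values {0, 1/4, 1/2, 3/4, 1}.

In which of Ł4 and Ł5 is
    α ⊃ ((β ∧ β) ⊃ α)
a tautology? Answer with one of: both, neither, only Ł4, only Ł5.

both

In Ł4: every assignment gives 1 — tautology.
In Ł5: every assignment gives 1 — tautology.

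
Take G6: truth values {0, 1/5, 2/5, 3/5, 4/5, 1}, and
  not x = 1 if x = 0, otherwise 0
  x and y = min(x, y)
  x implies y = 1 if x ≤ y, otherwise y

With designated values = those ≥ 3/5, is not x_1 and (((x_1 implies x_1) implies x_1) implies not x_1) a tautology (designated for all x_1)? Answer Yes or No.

Counterexample: take x_1 = 1/5.
not x_1 = not 1/5 = 0
x_1 implies x_1 = 1/5 implies 1/5 = 1
(x_1 implies x_1) implies x_1 = 1 implies 1/5 = 1/5
not x_1 = not 1/5 = 0
((x_1 implies x_1) implies x_1) implies not x_1 = 1/5 implies 0 = 0
not x_1 and (((x_1 implies x_1) implies x_1) implies not x_1) = 0 and 0 = 0
This gives 0, which is below 3/5.

No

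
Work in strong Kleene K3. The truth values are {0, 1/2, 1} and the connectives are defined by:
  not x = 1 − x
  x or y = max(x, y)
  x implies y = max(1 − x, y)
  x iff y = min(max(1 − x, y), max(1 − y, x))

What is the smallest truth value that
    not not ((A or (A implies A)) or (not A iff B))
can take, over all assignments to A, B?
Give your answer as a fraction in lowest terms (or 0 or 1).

Take A = 1/2, B = 0:
A implies A = 1/2 implies 1/2 = 1/2
A or (A implies A) = 1/2 or 1/2 = 1/2
not A = not 1/2 = 1/2
not A iff B = 1/2 iff 0 = 1/2
(A or (A implies A)) or (not A iff B) = 1/2 or 1/2 = 1/2
not ((A or (A implies A)) or (not A iff B)) = not 1/2 = 1/2
not not ((A or (A implies A)) or (not A iff B)) = not 1/2 = 1/2
No assignment yields a value below 1/2, so this is the minimum.

1/2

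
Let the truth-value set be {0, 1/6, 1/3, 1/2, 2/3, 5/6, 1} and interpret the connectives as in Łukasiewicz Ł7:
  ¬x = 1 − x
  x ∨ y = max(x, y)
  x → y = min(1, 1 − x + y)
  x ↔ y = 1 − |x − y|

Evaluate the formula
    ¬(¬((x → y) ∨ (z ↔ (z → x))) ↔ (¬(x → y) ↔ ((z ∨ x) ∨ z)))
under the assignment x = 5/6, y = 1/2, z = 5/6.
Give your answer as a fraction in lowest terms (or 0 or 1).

1/3

x → y = 5/6 → 1/2 = 2/3
z → x = 5/6 → 5/6 = 1
z ↔ (z → x) = 5/6 ↔ 1 = 5/6
(x → y) ∨ (z ↔ (z → x)) = 2/3 ∨ 5/6 = 5/6
¬((x → y) ∨ (z ↔ (z → x))) = ¬5/6 = 1/6
x → y = 5/6 → 1/2 = 2/3
¬(x → y) = ¬2/3 = 1/3
z ∨ x = 5/6 ∨ 5/6 = 5/6
(z ∨ x) ∨ z = 5/6 ∨ 5/6 = 5/6
¬(x → y) ↔ ((z ∨ x) ∨ z) = 1/3 ↔ 5/6 = 1/2
¬((x → y) ∨ (z ↔ (z → x))) ↔ (¬(x → y) ↔ ((z ∨ x) ∨ z)) = 1/6 ↔ 1/2 = 2/3
¬(¬((x → y) ∨ (z ↔ (z → x))) ↔ (¬(x → y) ↔ ((z ∨ x) ∨ z))) = ¬2/3 = 1/3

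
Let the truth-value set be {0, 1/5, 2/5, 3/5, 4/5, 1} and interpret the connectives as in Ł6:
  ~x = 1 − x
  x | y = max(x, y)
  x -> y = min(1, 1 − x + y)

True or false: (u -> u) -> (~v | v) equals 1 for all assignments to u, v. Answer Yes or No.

Counterexample: take u = 0, v = 1/5.
u -> u = 0 -> 0 = 1
~v = ~1/5 = 4/5
~v | v = 4/5 | 1/5 = 4/5
(u -> u) -> (~v | v) = 1 -> 4/5 = 4/5
This gives 4/5 ≠ 1.

No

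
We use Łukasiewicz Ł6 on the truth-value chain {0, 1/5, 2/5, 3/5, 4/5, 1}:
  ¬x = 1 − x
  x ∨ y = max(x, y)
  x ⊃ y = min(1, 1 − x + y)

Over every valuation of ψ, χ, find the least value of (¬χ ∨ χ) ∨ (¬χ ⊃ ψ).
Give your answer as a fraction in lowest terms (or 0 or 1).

Take ψ = 0, χ = 2/5:
¬χ = ¬2/5 = 3/5
¬χ ∨ χ = 3/5 ∨ 2/5 = 3/5
¬χ = ¬2/5 = 3/5
¬χ ⊃ ψ = 3/5 ⊃ 0 = 2/5
(¬χ ∨ χ) ∨ (¬χ ⊃ ψ) = 3/5 ∨ 2/5 = 3/5
No assignment yields a value below 3/5, so this is the minimum.

3/5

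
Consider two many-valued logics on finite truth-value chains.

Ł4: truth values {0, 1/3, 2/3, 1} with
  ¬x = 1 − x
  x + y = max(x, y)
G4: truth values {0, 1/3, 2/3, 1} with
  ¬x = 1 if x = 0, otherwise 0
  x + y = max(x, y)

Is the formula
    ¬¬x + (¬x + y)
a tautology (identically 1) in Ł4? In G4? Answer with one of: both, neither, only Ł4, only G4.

only G4

In Ł4: at x = 1/3, y = 0 the value is 2/3 — not a tautology.
In G4: every assignment gives 1 — tautology.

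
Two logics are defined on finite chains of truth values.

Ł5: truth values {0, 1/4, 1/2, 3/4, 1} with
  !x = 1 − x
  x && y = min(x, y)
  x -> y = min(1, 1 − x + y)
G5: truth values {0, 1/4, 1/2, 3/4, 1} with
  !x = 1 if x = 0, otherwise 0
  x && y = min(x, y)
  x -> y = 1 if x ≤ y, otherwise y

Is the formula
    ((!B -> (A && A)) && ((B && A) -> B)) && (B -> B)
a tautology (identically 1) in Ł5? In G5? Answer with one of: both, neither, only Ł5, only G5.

neither

In Ł5: at A = 0, B = 0 the value is 0 — not a tautology.
In G5: at A = 0, B = 0 the value is 0 — not a tautology.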